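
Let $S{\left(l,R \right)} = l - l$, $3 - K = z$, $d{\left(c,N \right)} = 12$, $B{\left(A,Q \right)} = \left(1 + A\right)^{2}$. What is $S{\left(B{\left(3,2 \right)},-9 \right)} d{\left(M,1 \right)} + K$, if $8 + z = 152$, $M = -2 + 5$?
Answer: $-141$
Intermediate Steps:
$M = 3$
$z = 144$ ($z = -8 + 152 = 144$)
$K = -141$ ($K = 3 - 144 = -141$)
$S{\left(l,R \right)} = 0$
$S{\left(B{\left(3,2 \right)},-9 \right)} d{\left(M,1 \right)} + K = 0 \cdot 12 - 141 = 0 - 141 = -141$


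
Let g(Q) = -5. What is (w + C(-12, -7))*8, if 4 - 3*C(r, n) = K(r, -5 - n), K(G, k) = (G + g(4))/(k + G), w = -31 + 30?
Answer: -28/15 ≈ -1.8667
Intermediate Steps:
w = -1
K(G, k) = (-5 + G)/(G + k) (K(G, k) = (G - 5)/(k + G) = (-5 + G)/(G + k))
C(r, n) = 4/3 - (-5 + r)/(3*(-5 + r - n)) (C(r, n) = 4/3 - (-5 + r)/(3*(r + (-5 - n))) = 4/3 - (-5 + r)/(3*(-5 + r - n)))
(w + C(-12, -7))*8 = (-1 + (5 - 1*(-12) + (4/3)*(-7))/(5 - 7 - 1*(-12)))*8 = (-1 + (5 + 12 - 28/3)/(5 - 7 + 12))*8 = (-1 + (23/3)/10)*8 = (-1 + (1/10)*(23/3))*8 = (-1 + 23/30)*8 = -7/30*8 = -28/15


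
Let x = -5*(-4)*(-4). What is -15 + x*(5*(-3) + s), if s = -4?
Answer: 1505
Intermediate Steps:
x = -80 (x = 20*(-4) = -80)
-15 + x*(5*(-3) + s) = -15 - 80*(5*(-3) - 4) = -15 - 80*(-15 - 4) = -15 - 80*(-19) = -15 + 1520 = 1505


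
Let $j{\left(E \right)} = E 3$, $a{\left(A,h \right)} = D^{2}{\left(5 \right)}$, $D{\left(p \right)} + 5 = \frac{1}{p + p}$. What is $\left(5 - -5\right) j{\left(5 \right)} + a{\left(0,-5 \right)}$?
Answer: $\frac{17401}{100} \approx 174.01$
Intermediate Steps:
$D{\left(p \right)} = -5 + \frac{1}{2 p}$ ($D{\left(p \right)} = -5 + \frac{1}{p + p} = -5 + \frac{1}{2 p}$)
$a{\left(A,h \right)} = \frac{2401}{100}$ ($a{\left(A,h \right)} = \left(-5 + \frac{1}{2 \cdot 5}\right)^{2} = \left(-5 + \frac{1}{2} \cdot \frac{1}{5}\right)^{2} = \left(-5 + \frac{1}{10}\right)^{2} = \left(- \frac{49}{10}\right)^{2} = \frac{2401}{100}$)
$j{\left(E \right)} = 3 E$
$\left(5 - -5\right) j{\left(5 \right)} + a{\left(0,-5 \right)} = \left(5 - -5\right) 3 \cdot 5 + \frac{2401}{100} = \left(5 + 5\right) 15 + \frac{2401}{100} = 10 \cdot 15 + \frac{2401}{100} = 150 + \frac{2401}{100} = \frac{17401}{100}$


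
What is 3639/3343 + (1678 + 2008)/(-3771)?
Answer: 1400371/12606453 ≈ 0.11108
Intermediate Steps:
3639/3343 + (1678 + 2008)/(-3771) = 3639*(1/3343) + 3686*(-1/3771) = 3639/3343 - 3686/3771 = 1400371/12606453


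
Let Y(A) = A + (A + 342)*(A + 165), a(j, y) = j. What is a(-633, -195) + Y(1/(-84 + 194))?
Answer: 675199581/12100 ≈ 55802.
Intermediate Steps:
Y(A) = A + (165 + A)*(342 + A) (Y(A) = A + (342 + A)*(165 + A) = A + (165 + A)*(342 + A))
a(-633, -195) + Y(1/(-84 + 194)) = -633 + (56430 + (1/(-84 + 194))**2 + 508/(-84 + 194)) = -633 + (56430 + (1/110)**2 + 508/110) = -633 + (56430 + (1/110)**2 + 508*(1/110)) = -633 + (56430 + 1/12100 + 254/55) = -633 + 682858881/12100 = 675199581/12100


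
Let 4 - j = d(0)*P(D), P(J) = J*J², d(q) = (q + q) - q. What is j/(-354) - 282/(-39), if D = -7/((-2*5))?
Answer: 16612/2301 ≈ 7.2195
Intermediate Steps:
d(q) = q (d(q) = 2*q - q = q)
D = 7/10 (D = -7/(-10) = -7*(-⅒) = 7/10 ≈ 0.70000)
P(J) = J³
j = 4 (j = 4 - 0*(7/10)³ = 4 - 0*343/1000 = 4 - 1*0 = 4 + 0 = 4)
j/(-354) - 282/(-39) = 4/(-354) - 282/(-39) = 4*(-1/354) - 282*(-1/39) = -2/177 + 94/13 = 16612/2301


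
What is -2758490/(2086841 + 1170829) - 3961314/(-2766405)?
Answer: 175785108331/300401152545 ≈ 0.58517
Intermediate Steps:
-2758490/(2086841 + 1170829) - 3961314/(-2766405) = -2758490/3257670 - 3961314*(-1/2766405) = -2758490*1/3257670 + 1320438/922135 = -275849/325767 + 1320438/922135 = 175785108331/300401152545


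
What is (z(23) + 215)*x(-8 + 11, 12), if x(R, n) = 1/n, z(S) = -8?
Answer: 69/4 ≈ 17.250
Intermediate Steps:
(z(23) + 215)*x(-8 + 11, 12) = (-8 + 215)/12 = 207*(1/12) = 69/4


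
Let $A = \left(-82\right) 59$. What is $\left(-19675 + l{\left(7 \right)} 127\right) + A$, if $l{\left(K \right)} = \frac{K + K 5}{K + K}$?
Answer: $-24132$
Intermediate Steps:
$l{\left(K \right)} = 3$ ($l{\left(K \right)} = \frac{K + 5 K}{2 K} = 6 K \frac{1}{2 K} = 3$)
$A = -4838$
$\left(-19675 + l{\left(7 \right)} 127\right) + A = \left(-19675 + 3 \cdot 127\right) - 4838 = \left(-19675 + 381\right) - 4838 = -19294 - 4838 = -24132$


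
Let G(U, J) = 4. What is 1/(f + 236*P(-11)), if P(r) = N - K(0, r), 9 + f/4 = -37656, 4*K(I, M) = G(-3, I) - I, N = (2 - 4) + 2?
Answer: -1/150896 ≈ -6.6271e-6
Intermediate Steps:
N = 0 (N = -2 + 2 = 0)
K(I, M) = 1 - I/4 (K(I, M) = (4 - I)/4 = 1 - I/4)
f = -150660 (f = -36 + 4*(-37656) = -36 - 150624 = -150660)
P(r) = -1 (P(r) = 0 - (1 - 1/4*0) = 0 - (1 + 0) = 0 - 1*1 = 0 - 1 = -1)
1/(f + 236*P(-11)) = 1/(-150660 + 236*(-1)) = 1/(-150660 - 236) = 1/(-150896) = -1/150896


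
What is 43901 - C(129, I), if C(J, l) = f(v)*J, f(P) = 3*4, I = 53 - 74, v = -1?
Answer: 42353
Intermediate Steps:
I = -21
f(P) = 12
C(J, l) = 12*J
43901 - C(129, I) = 43901 - 12*129 = 43901 - 1*1548 = 43901 - 1548 = 42353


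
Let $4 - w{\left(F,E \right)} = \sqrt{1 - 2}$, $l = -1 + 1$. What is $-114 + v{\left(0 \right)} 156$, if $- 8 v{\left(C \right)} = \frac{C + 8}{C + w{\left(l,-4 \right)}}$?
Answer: $- \frac{2562}{17} - \frac{156 i}{17} \approx -150.71 - 9.1765 i$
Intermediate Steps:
$l = 0$
$w{\left(F,E \right)} = 4 - i$ ($w{\left(F,E \right)} = 4 - \sqrt{1 - 2} = 4 - \sqrt{-1} = 4 - i$)
$v{\left(C \right)} = - \frac{8 + C}{8 \left(4 + C - i\right)}$ ($v{\left(C \right)} = - \frac{\left(C + 8\right) \frac{1}{C + \left(4 - i\right)}}{8} = - \frac{\left(8 + C\right) \frac{1}{4 + C - i}}{8} = - \frac{\frac{1}{4 + C - i} \left(8 + C\right)}{8} = - \frac{8 + C}{8 \left(4 + C - i\right)}$)
$-114 + v{\left(0 \right)} 156 = -114 + \frac{-1 - 0}{4 + 0 - i} 156 = -114 + \frac{-1 + 0}{4 - i} 156 = -114 + \frac{4 + i}{17} \left(-1\right) 156 = -114 + - \frac{4 + i}{17} \cdot 156 = -114 - \frac{156 \left(4 + i\right)}{17}$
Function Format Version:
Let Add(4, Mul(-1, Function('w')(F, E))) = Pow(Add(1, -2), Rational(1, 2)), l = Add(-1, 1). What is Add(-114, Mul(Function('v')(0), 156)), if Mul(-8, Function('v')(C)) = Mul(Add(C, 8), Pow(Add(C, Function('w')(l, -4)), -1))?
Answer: Add(Rational(-2562, 17), Mul(Rational(-156, 17), I)) ≈ Add(-150.71, Mul(-9.1765, I))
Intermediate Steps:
l = 0
Function('w')(F, E) = Add(4, Mul(-1, I)) (Function('w')(F, E) = Add(4, Mul(-1, Pow(Add(1, -2), Rational(1, 2)))) = Add(4, Mul(-1, Pow(-1, Rational(1, 2)))) = Add(4, Mul(-1, I)))
Function('v')(C) = Mul(Rational(-1, 8), Pow(Add(4, C, Mul(-1, I)), -1), Add(8, C)) (Function('v')(C) = Mul(Rational(-1, 8), Mul(Add(C, 8), Pow(Add(C, Add(4, Mul(-1, I))), -1))) = Mul(Rational(-1, 8), Mul(Add(8, C), Pow(Add(4, C, Mul(-1, I)), -1))) = Mul(Rational(-1, 8), Mul(Pow(Add(4, C, Mul(-1, I)), -1), Add(8, C))) = Mul(Rational(-1, 8), Pow(Add(4, C, Mul(-1, I)), -1), Add(8, C)))
Add(-114, Mul(Function('v')(0), 156)) = Add(-114, Mul(Mul(Pow(Add(4, 0, Mul(-1, I)), -1), Add(-1, Mul(Rational(-1, 8), 0))), 156)) = Add(-114, Mul(Mul(Pow(Add(4, Mul(-1, I)), -1), Add(-1, 0)), 156)) = Add(-114, Mul(Mul(Mul(Rational(1, 17), Add(4, I)), -1), 156)) = Add(-114, Mul(Mul(Rational(-1, 17), Add(4, I)), 156)) = Add(-114, Mul(Rational(-156, 17), Add(4, I)))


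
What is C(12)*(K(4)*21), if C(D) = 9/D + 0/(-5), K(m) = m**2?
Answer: 252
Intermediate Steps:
C(D) = 9/D (C(D) = 9/D + 0*(-1/5) = 9/D + 0 = 9/D)
C(12)*(K(4)*21) = (9/12)*(4**2*21) = (9*(1/12))*(16*21) = (3/4)*336 = 252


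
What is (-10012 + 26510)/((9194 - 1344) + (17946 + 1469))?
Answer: 16498/27265 ≈ 0.60510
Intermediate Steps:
(-10012 + 26510)/((9194 - 1344) + (17946 + 1469)) = 16498/(7850 + 19415) = 16498/27265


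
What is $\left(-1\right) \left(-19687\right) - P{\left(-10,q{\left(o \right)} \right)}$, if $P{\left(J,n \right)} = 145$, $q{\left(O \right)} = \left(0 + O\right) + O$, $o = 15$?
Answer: $19542$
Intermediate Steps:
$q{\left(O \right)} = 2 O$ ($q{\left(O \right)} = O + O = 2 O$)
$\left(-1\right) \left(-19687\right) - P{\left(-10,q{\left(o \right)} \right)} = \left(-1\right) \left(-19687\right) - 145 = 19687 - 145 = 19542$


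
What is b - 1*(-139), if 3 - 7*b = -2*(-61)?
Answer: 122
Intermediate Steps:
b = -17 (b = 3/7 - (-2)*(-61)/7 = 3/7 - 1/7*122 = 3/7 - 122/7 = -17)
b - 1*(-139) = -17 - 1*(-139) = -17 + 139 = 122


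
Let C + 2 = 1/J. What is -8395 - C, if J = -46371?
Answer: -389191802/46371 ≈ -8393.0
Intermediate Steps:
C = -92743/46371 (C = -2 + 1/(-46371) = -2 - 1/46371 = -92743/46371 ≈ -2.0000)
-8395 - C = -8395 - 1*(-92743/46371) = -8395 + 92743/46371 = -389191802/46371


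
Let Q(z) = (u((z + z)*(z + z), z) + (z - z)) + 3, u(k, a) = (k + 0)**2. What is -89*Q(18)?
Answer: -149486091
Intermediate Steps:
u(k, a) = k**2
Q(z) = 3 + 16*z**4 (Q(z) = (((z + z)*(z + z))**2 + (z - z)) + 3 = (((2*z)*(2*z))**2 + 0) + 3 = ((4*z**2)**2 + 0) + 3 = (16*z**4 + 0) + 3 = 16*z**4 + 3 = 3 + 16*z**4)
-89*Q(18) = -89*(3 + 16*18**4) = -89*(3 + 16*104976) = -89*(3 + 1679616) = -89*1679619 = -149486091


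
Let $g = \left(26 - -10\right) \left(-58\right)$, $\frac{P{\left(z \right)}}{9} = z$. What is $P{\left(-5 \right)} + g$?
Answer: $-2133$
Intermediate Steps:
$P{\left(z \right)} = 9 z$
$g = -2088$ ($g = \left(26 + 10\right) \left(-58\right) = 36 \left(-58\right) = -2088$)
$P{\left(-5 \right)} + g = 9 \left(-5\right) - 2088 = -45 - 2088 = -2133$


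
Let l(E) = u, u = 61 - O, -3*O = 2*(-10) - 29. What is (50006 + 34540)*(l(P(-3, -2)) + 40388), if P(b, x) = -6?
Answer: 3418420236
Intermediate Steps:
O = 49/3 (O = -(2*(-10) - 29)/3 = -(-20 - 29)/3 = -⅓*(-49) = 49/3 ≈ 16.333)
u = 134/3 (u = 61 - 1*49/3 = 61 - 49/3 = 134/3 ≈ 44.667)
l(E) = 134/3
(50006 + 34540)*(l(P(-3, -2)) + 40388) = (50006 + 34540)*(134/3 + 40388) = 84546*(121298/3) = 3418420236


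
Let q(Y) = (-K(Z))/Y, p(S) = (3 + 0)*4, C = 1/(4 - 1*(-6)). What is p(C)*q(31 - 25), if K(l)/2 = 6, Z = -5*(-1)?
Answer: -24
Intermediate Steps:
Z = 5
K(l) = 12 (K(l) = 2*6 = 12)
C = ⅒ (C = 1/(4 + 6) = 1/10 = ⅒ ≈ 0.10000)
p(S) = 12 (p(S) = 3*4 = 12)
q(Y) = -12/Y (q(Y) = (-1*12)/Y = -12/Y)
p(C)*q(31 - 25) = 12*(-12/(31 - 25)) = 12*(-12/6) = 12*(-12*⅙) = 12*(-2) = -24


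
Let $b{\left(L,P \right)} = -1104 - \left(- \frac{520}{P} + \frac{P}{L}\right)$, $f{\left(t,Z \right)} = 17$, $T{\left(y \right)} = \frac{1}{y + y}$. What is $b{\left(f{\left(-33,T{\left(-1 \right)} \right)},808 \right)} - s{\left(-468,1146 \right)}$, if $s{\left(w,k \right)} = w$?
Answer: $- \frac{1172515}{1717} \approx -682.89$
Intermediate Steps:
$T{\left(y \right)} = \frac{1}{2 y}$
$b{\left(L,P \right)} = -1104 + \frac{520}{P} - \frac{P}{L}$ ($b{\left(L,P \right)} = -1104 + \left(\frac{520}{P} - \frac{P}{L}\right) = -1104 + \frac{520}{P} - \frac{P}{L}$)
$b{\left(f{\left(-33,T{\left(-1 \right)} \right)},808 \right)} - s{\left(-468,1146 \right)} = \left(-1104 + \frac{520}{808} - \frac{808}{17}\right) - -468 = \left(-1104 + 520 \cdot \frac{1}{808} - 808 \cdot \frac{1}{17}\right) + 468 = \left(-1104 + \frac{65}{101} - \frac{808}{17}\right) + 468 = - \frac{1976071}{1717} + 468 = - \frac{1172515}{1717}$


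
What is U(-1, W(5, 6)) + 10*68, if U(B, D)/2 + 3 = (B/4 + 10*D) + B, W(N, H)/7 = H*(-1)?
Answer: -337/2 ≈ -168.50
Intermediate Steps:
W(N, H) = -7*H (W(N, H) = 7*(H*(-1)) = 7*(-H) = -7*H)
U(B, D) = -6 + 20*D + 5*B/2 (U(B, D) = -6 + 2*((B/4 + 10*D) + B) = -6 + 2*((10*D + B/4) + B) = -6 + 2*(10*D + 5*B/4) = -6 + (20*D + 5*B/2) = -6 + 20*D + 5*B/2)
U(-1, W(5, 6)) + 10*68 = (-6 + 20*(-7*6) + (5/2)*(-1)) + 10*68 = (-6 + 20*(-42) - 5/2) + 680 = (-6 - 840 - 5/2) + 680 = -1697/2 + 680 = -337/2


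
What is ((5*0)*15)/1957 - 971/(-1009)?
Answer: 971/1009 ≈ 0.96234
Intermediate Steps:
((5*0)*15)/1957 - 971/(-1009) = (0*15)*(1/1957) - 971*(-1/1009) = 0*(1/1957) + 971/1009 = 0 + 971/1009 = 971/1009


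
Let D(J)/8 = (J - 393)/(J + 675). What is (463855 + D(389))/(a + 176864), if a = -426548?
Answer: -20564237/11069324 ≈ -1.8578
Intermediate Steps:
D(J) = 8*(-393 + J)/(675 + J) (D(J) = 8*((J - 393)/(J + 675)) = 8*((-393 + J)/(675 + J)) = 8*(-393 + J)/(675 + J))
(463855 + D(389))/(a + 176864) = (463855 + 8*(-393 + 389)/(675 + 389))/(-426548 + 176864) = (463855 + 8*(-4)/1064)/(-249684) = (463855 + 8*(1/1064)*(-4))*(-1/249684) = (463855 - 4/133)*(-1/249684) = (61692711/133)*(-1/249684) = -20564237/11069324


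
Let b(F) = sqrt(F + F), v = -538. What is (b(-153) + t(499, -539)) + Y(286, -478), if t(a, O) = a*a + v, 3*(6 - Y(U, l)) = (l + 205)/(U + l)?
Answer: 47705957/192 + 3*I*sqrt(34) ≈ 2.4847e+5 + 17.493*I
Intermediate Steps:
Y(U, l) = 6 - (205 + l)/(3*(U + l)) (Y(U, l) = 6 - (l + 205)/(3*(U + l)) = 6 - (205 + l)/(3*(U + l)))
b(F) = sqrt(2)*sqrt(F) (b(F) = sqrt(2*F) = sqrt(2)*sqrt(F))
t(a, O) = -538 + a**2 (t(a, O) = a*a - 538 = a**2 - 538 = -538 + a**2)
(b(-153) + t(499, -539)) + Y(286, -478) = (sqrt(2)*sqrt(-153) + (-538 + 499**2)) + (-205 + 17*(-478) + 18*286)/(3*(286 - 478)) = (sqrt(2)*(3*I*sqrt(17)) + (-538 + 249001)) + (1/3)*(-205 - 8126 + 5148)/(-192) = (3*I*sqrt(34) + 248463) + (1/3)*(-1/192)*(-3183) = (248463 + 3*I*sqrt(34)) + 1061/192 = 47705957/192 + 3*I*sqrt(34)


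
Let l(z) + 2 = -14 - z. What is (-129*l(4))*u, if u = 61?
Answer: 157380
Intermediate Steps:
l(z) = -16 - z (l(z) = -2 + (-14 - z) = -16 - z)
(-129*l(4))*u = -129*(-16 - 1*4)*61 = -129*(-16 - 4)*61 = -129*(-20)*61 = 2580*61 = 157380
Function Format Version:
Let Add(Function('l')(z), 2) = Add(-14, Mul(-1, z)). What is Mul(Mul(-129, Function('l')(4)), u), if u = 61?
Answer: 157380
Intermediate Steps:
Function('l')(z) = Add(-16, Mul(-1, z)) (Function('l')(z) = Add(-2, Add(-14, Mul(-1, z))) = Add(-16, Mul(-1, z)))
Mul(Mul(-129, Function('l')(4)), u) = Mul(Mul(-129, Add(-16, Mul(-1, 4))), 61) = Mul(Mul(-129, Add(-16, -4)), 61) = Mul(Mul(-129, -20), 61) = Mul(2580, 61) = 157380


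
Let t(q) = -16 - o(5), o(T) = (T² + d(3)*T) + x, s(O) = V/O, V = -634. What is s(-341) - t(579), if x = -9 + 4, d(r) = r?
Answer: 18025/341 ≈ 52.859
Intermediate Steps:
s(O) = -634/O
x = -5
o(T) = -5 + T² + 3*T (o(T) = (T² + 3*T) - 5 = -5 + T² + 3*T)
t(q) = -51 (t(q) = -16 - (-5 + 5² + 3*5) = -16 - (-5 + 25 + 15) = -16 - 1*35 = -16 - 35 = -51)
s(-341) - t(579) = -634/(-341) - 1*(-51) = -634*(-1/341) + 51 = 634/341 + 51 = 18025/341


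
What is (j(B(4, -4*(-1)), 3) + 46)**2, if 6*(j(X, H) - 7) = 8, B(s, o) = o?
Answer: 26569/9 ≈ 2952.1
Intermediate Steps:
j(X, H) = 25/3 (j(X, H) = 7 + (1/6)*8 = 7 + 4/3 = 25/3)
(j(B(4, -4*(-1)), 3) + 46)**2 = (25/3 + 46)**2 = (163/3)**2 = 26569/9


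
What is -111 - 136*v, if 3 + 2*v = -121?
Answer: 8321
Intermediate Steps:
v = -62 (v = -3/2 + (½)*(-121) = -3/2 - 121/2 = -62)
-111 - 136*v = -111 - 136*(-62) = -111 + 8432 = 8321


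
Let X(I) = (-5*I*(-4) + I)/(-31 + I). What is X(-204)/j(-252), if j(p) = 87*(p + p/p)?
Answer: -1428/1710565 ≈ -0.00083481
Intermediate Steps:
X(I) = 21*I/(-31 + I) (X(I) = (20*I + I)/(-31 + I) = (21*I)/(-31 + I) = 21*I/(-31 + I))
j(p) = 87 + 87*p (j(p) = 87*(p + 1) = 87*(1 + p) = 87 + 87*p)
X(-204)/j(-252) = (21*(-204)/(-31 - 204))/(87 + 87*(-252)) = (21*(-204)/(-235))/(87 - 21924) = (21*(-204)*(-1/235))/(-21837) = (4284/235)*(-1/21837) = -1428/1710565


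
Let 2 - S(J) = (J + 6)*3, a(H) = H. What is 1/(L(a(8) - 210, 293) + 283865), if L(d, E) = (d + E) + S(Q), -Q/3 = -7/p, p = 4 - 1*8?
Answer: 4/1135823 ≈ 3.5217e-6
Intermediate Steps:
p = -4 (p = 4 - 8 = -4)
Q = -21/4 (Q = -(-21)/(-4) = -(-21)*(-1)/4 = -3*7/4 = -21/4 ≈ -5.2500)
S(J) = -16 - 3*J (S(J) = 2 - (J + 6)*3 = 2 - (6 + J)*3 = 2 - (18 + 3*J) = 2 + (-18 - 3*J) = -16 - 3*J)
L(d, E) = -1/4 + E + d (L(d, E) = (d + E) + (-16 - 3*(-21/4)) = (E + d) + (-16 + 63/4) = (E + d) - 1/4 = -1/4 + E + d)
1/(L(a(8) - 210, 293) + 283865) = 1/((-1/4 + 293 + (8 - 210)) + 283865) = 1/((-1/4 + 293 - 202) + 283865) = 1/(363/4 + 283865) = 1/(1135823/4) = 4/1135823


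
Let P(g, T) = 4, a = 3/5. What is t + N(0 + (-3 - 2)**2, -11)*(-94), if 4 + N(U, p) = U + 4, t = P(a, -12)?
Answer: -2346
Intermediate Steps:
a = 3/5 (a = 3*(1/5) = 3/5 ≈ 0.60000)
t = 4
N(U, p) = U (N(U, p) = -4 + (U + 4) = -4 + (4 + U) = U)
t + N(0 + (-3 - 2)**2, -11)*(-94) = 4 + (0 + (-3 - 2)**2)*(-94) = 4 + (0 + (-5)**2)*(-94) = 4 + (0 + 25)*(-94) = 4 + 25*(-94) = 4 - 2350 = -2346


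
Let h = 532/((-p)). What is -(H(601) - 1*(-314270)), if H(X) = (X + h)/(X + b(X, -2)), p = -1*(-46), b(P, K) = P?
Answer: -8688321977/27646 ≈ -3.1427e+5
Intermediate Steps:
p = 46
h = -266/23 (h = 532/((-1*46)) = 532/(-46) = 532*(-1/46) = -266/23 ≈ -11.565)
H(X) = (-266/23 + X)/(2*X) (H(X) = (X - 266/23)/(X + X) = (-266/23 + X)/((2*X)) = (-266/23 + X)*(1/(2*X)) = (-266/23 + X)/(2*X))
-(H(601) - 1*(-314270)) = -((1/46)*(-266 + 23*601)/601 - 1*(-314270)) = -((1/46)*(1/601)*(-266 + 13823) + 314270) = -((1/46)*(1/601)*13557 + 314270) = -(13557/27646 + 314270) = -1*8688321977/27646 = -8688321977/27646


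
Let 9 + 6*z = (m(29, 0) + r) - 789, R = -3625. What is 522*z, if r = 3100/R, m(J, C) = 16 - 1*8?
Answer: -344022/5 ≈ -68804.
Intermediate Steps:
m(J, C) = 8 (m(J, C) = 16 - 8 = 8)
r = -124/145 (r = 3100/(-3625) = 3100*(-1/3625) = -124/145 ≈ -0.85517)
z = -57337/435 (z = -3/2 + ((8 - 124/145) - 789)/6 = -3/2 + (1036/145 - 789)/6 = -3/2 + (⅙)*(-113369/145) = -3/2 - 113369/870 = -57337/435 ≈ -131.81)
522*z = 522*(-57337/435) = -344022/5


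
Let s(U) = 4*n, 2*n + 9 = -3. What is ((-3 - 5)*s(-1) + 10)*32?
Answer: 6464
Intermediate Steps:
n = -6 (n = -9/2 + (½)*(-3) = -9/2 - 3/2 = -6)
s(U) = -24 (s(U) = 4*(-6) = -24)
((-3 - 5)*s(-1) + 10)*32 = ((-3 - 5)*(-24) + 10)*32 = (-8*(-24) + 10)*32 = (192 + 10)*32 = 202*32 = 6464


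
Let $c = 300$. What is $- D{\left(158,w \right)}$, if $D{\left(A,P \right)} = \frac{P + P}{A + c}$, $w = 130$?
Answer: $- \frac{130}{229} \approx -0.56769$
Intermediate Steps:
$D{\left(A,P \right)} = \frac{2 P}{300 + A}$ ($D{\left(A,P \right)} = \frac{P + P}{A + 300} = \frac{2 P}{300 + A}$)
$- D{\left(158,w \right)} = - \frac{2 \cdot 130}{300 + 158} = - \frac{2 \cdot 130}{458} = \left(-1\right) \frac{130}{229} = - \frac{130}{229}$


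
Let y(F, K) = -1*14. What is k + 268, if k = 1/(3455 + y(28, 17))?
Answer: 922189/3441 ≈ 268.00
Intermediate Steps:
y(F, K) = -14
k = 1/3441 (k = 1/(3455 - 14) = 1/3441 ≈ 0.00029061)
k + 268 = 1/3441 + 268 = 922189/3441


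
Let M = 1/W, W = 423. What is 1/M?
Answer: 423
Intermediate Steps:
M = 1/423 ≈ 0.0023641
1/M = 1/(1/423) = 423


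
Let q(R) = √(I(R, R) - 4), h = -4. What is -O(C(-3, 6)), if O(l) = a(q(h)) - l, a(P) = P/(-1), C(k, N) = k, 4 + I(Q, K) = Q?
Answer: -3 + 2*I*√3 ≈ -3.0 + 3.4641*I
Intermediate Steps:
I(Q, K) = -4 + Q
q(R) = √(-8 + R) (q(R) = √((-4 + R) - 4) = √(-8 + R))
a(P) = -P (a(P) = P*(-1) = -P)
O(l) = -l - 2*I*√3 (O(l) = -√(-8 - 4) - l = -√(-12) - l = -2*I*√3 - l = -l - 2*I*√3)
-O(C(-3, 6)) = -(-1*(-3) - 2*I*√3) = -(3 - 2*I*√3) = -3 + 2*I*√3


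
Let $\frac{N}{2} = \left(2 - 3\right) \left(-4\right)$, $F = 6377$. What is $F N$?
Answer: $51016$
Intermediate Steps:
$N = 8$ ($N = 2 \left(2 - 3\right) \left(-4\right) = 2 \left(\left(-1\right) \left(-4\right)\right) = 2 \cdot 4 = 8$)
$F N = 6377 \cdot 8 = 51016$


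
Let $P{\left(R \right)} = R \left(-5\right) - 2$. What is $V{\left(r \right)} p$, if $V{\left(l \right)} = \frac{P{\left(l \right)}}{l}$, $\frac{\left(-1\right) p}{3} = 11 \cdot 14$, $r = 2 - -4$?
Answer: $2464$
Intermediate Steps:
$P{\left(R \right)} = -2 - 5 R$ ($P{\left(R \right)} = - 5 R - 2 = -2 - 5 R$)
$r = 6$ ($r = 2 + 4 = 6$)
$p = -462$ ($p = - 3 \cdot 11 \cdot 14 = \left(-3\right) 154 = -462$)
$V{\left(l \right)} = \frac{-2 - 5 l}{l}$
$V{\left(r \right)} p = \left(-5 - \frac{2}{6}\right) \left(-462\right) = \left(-5 - \frac{1}{3}\right) \left(-462\right) = \left(- \frac{16}{3}\right) \left(-462\right) = 2464$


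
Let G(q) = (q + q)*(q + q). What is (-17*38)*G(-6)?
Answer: -93024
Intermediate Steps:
G(q) = 4*q**2 (G(q) = (2*q)*(2*q) = 4*q**2)
(-17*38)*G(-6) = (-17*38)*(4*(-6)**2) = -2584*36 = -646*144 = -93024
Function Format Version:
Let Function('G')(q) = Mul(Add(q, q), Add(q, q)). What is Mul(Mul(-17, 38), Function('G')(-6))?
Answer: -93024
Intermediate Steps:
Function('G')(q) = Mul(4, Pow(q, 2)) (Function('G')(q) = Mul(Mul(2, q), Mul(2, q)) = Mul(4, Pow(q, 2)))
Mul(Mul(-17, 38), Function('G')(-6)) = Mul(Mul(-17, 38), Mul(4, Pow(-6, 2))) = Mul(-646, Mul(4, 36)) = Mul(-646, 144) = -93024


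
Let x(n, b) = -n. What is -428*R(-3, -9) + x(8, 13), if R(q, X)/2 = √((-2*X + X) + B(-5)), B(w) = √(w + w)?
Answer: -8 - 856*√(9 + I*√10) ≈ -2614.2 - 444.54*I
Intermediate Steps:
B(w) = √2*√w (B(w) = √(2*w) = √2*√w)
R(q, X) = 2*√(-X + I*√10) (R(q, X) = 2*√((-2*X + X) + √2*√(-5)) = 2*√(-X + √2*(I*√5)) = 2*√(-X + I*√10))
-428*R(-3, -9) + x(8, 13) = -856*√(-1*(-9) + I*√10) - 1*8 = -856*√(9 + I*√10) - 8 = -8 - 856*√(9 + I*√10)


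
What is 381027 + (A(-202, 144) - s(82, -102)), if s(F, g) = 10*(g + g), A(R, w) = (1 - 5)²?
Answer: 383083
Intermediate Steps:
A(R, w) = 16 (A(R, w) = (-4)² = 16)
s(F, g) = 20*g (s(F, g) = 10*(2*g) = 20*g)
381027 + (A(-202, 144) - s(82, -102)) = 381027 + (16 - 20*(-102)) = 381027 + (16 - 1*(-2040)) = 381027 + (16 + 2040) = 381027 + 2056 = 383083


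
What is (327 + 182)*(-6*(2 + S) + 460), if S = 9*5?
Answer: 90602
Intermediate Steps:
S = 45
(327 + 182)*(-6*(2 + S) + 460) = (327 + 182)*(-6*(2 + 45) + 460) = 509*(-6*47 + 460) = 509*(-282 + 460) = 509*178 = 90602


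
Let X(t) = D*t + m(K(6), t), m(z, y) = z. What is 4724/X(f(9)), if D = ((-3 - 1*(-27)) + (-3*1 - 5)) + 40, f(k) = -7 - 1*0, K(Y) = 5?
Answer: -4724/387 ≈ -12.207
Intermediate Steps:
f(k) = -7 (f(k) = -7 + 0 = -7)
D = 56 (D = ((-3 + 27) + (-3 - 5)) + 40 = (24 - 8) + 40 = 16 + 40 = 56)
X(t) = 5 + 56*t (X(t) = 56*t + 5 = 5 + 56*t)
4724/X(f(9)) = 4724/(5 + 56*(-7)) = 4724/(5 - 392) = 4724/(-387) = 4724*(-1/387) = -4724/387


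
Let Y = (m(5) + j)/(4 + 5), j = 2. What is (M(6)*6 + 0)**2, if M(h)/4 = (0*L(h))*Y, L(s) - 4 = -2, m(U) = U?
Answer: 0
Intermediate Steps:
L(s) = 2 (L(s) = 4 - 2 = 2)
Y = 7/9 (Y = (5 + 2)/(4 + 5) = 7/9 ≈ 0.77778)
M(h) = 0 (M(h) = 4*((0*2)*(7/9)) = 4*(0*(7/9)) = 4*0 = 0)
(M(6)*6 + 0)**2 = (0*6 + 0)**2 = (0 + 0)**2 = 0**2 = 0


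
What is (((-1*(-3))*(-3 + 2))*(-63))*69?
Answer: 13041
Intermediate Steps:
(((-1*(-3))*(-3 + 2))*(-63))*69 = ((3*(-1))*(-63))*69 = -3*(-63)*69 = 189*69 = 13041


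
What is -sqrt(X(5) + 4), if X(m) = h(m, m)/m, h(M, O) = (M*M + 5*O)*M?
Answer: -3*sqrt(6) ≈ -7.3485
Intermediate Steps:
h(M, O) = M*(M**2 + 5*O) (h(M, O) = (M**2 + 5*O)*M = M*(M**2 + 5*O))
X(m) = m**2 + 5*m (X(m) = (m*(m**2 + 5*m))/m = m**2 + 5*m)
-sqrt(X(5) + 4) = -sqrt(5*(5 + 5) + 4) = -sqrt(5*10 + 4) = -sqrt(50 + 4) = -sqrt(54) = -3*sqrt(6)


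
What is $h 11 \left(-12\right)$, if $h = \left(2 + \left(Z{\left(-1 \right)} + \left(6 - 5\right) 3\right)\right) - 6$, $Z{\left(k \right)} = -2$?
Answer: $396$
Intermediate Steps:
$h = -3$ ($h = \left(2 - \left(2 - \left(6 - 5\right) 3\right)\right) - 6 = \left(2 + \left(-2 + 1 \cdot 3\right)\right) - 6 = \left(2 + \left(-2 + 3\right)\right) - 6 = \left(2 + 1\right) - 6 = 3 - 6 = -3$)
$h 11 \left(-12\right) = \left(-3\right) 11 \left(-12\right) = \left(-33\right) \left(-12\right) = 396$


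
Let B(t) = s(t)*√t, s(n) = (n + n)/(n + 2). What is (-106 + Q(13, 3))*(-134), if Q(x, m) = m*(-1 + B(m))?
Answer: 14606 - 2412*√3/5 ≈ 13770.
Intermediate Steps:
s(n) = 2*n/(2 + n) (s(n) = (2*n)/(2 + n) = 2*n/(2 + n))
B(t) = 2*t^(3/2)/(2 + t) (B(t) = (2*t/(2 + t))*√t = 2*t^(3/2)/(2 + t))
Q(x, m) = m*(-1 + 2*m^(3/2)/(2 + m))
(-106 + Q(13, 3))*(-134) = (-106 + 3*(-2 - 1*3 + 2*3^(3/2))/(2 + 3))*(-134) = (-106 + 3*(-2 - 3 + 2*(3*√3))/5)*(-134) = (-106 + 3*(⅕)*(-2 - 3 + 6*√3))*(-134) = (-106 + 3*(⅕)*(-5 + 6*√3))*(-134) = (-106 + (-3 + 18*√3/5))*(-134) = (-109 + 18*√3/5)*(-134) = 14606 - 2412*√3/5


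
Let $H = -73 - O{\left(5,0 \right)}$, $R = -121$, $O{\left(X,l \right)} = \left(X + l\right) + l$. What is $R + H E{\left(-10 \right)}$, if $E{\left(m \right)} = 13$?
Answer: $-1135$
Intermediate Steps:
$O{\left(X,l \right)} = X + 2 l$
$H = -78$ ($H = -73 - \left(5 + 2 \cdot 0\right) = -73 - \left(5 + 0\right) = -73 - 5 = -78$)
$R + H E{\left(-10 \right)} = -121 - 1014 = -1135$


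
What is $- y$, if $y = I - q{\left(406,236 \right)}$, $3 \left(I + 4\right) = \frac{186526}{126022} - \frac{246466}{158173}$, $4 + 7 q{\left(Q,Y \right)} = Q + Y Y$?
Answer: $\frac{79912770184463}{9966638903} \approx 8018.0$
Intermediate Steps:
$q{\left(Q,Y \right)} = - \frac{4}{7} + \frac{Q}{7} + \frac{Y^{2}}{7}$ ($q{\left(Q,Y \right)} = - \frac{4}{7} + \frac{Q + Y Y}{7} = - \frac{4}{7} + \frac{Q + Y^{2}}{7} = - \frac{4}{7} + \left(\frac{Q}{7} + \frac{Y^{2}}{7}\right) = - \frac{4}{7} + \frac{Q}{7} + \frac{Y^{2}}{7}$)
$I = - \frac{40126015821}{9966638903}$ ($I = -4 + \frac{\frac{186526}{126022} - \frac{246466}{158173}}{3} = -4 + \frac{186526 \cdot \frac{1}{126022} - \frac{246466}{158173}}{3} = -4 + \frac{\frac{93263}{63011} - \frac{246466}{158173}}{3} = -4 + \frac{1}{3} \left(- \frac{778380627}{9966638903}\right) = -4 - \frac{259460209}{9966638903} = - \frac{40126015821}{9966638903} \approx -4.026$)
$y = - \frac{79912770184463}{9966638903}$ ($y = - \frac{40126015821}{9966638903} - \left(- \frac{4}{7} + \frac{1}{7} \cdot 406 + \frac{236^{2}}{7}\right) = - \frac{40126015821}{9966638903} - \left(- \frac{4}{7} + 58 + \frac{1}{7} \cdot 55696\right) = - \frac{40126015821}{9966638903} - \left(- \frac{4}{7} + 58 + \frac{55696}{7}\right) = - \frac{40126015821}{9966638903} - 8014 = - \frac{79912770184463}{9966638903} \approx -8018.0$)
$- y = \left(-1\right) \left(- \frac{79912770184463}{9966638903}\right) = \frac{79912770184463}{9966638903}$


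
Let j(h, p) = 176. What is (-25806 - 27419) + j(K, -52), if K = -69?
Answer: -53049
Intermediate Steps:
(-25806 - 27419) + j(K, -52) = (-25806 - 27419) + 176 = -53225 + 176 = -53049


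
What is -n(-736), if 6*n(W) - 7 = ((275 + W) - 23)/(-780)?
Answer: -743/585 ≈ -1.2701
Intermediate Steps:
n(W) = 217/195 - W/4680 (n(W) = 7/6 + (((275 + W) - 23)/(-780))/6 = 7/6 + ((252 + W)*(-1/780))/6 = 7/6 + (-21/65 - W/780)/6 = 7/6 + (-7/130 - W/4680) = 217/195 - W/4680)
-n(-736) = -(217/195 - 1/4680*(-736)) = -(217/195 + 92/585) = -1*743/585 = -743/585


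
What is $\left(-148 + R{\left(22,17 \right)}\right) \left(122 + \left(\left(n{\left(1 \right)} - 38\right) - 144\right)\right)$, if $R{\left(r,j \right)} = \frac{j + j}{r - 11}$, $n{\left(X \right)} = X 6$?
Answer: $\frac{86076}{11} \approx 7825.1$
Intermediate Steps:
$n{\left(X \right)} = 6 X$
$R{\left(r,j \right)} = \frac{2 j}{-11 + r}$
$\left(-148 + R{\left(22,17 \right)}\right) \left(122 + \left(\left(n{\left(1 \right)} - 38\right) - 144\right)\right) = \left(-148 + 2 \cdot 17 \frac{1}{-11 + 22}\right) \left(122 + \left(\left(6 \cdot 1 - 38\right) - 144\right)\right) = \left(-148 + 2 \cdot 17 \cdot \frac{1}{11}\right) \left(122 + \left(\left(6 - 38\right) - 144\right)\right) = \left(-148 + 2 \cdot 17 \cdot \frac{1}{11}\right) \left(122 - 176\right) = \left(-148 + \frac{34}{11}\right) \left(122 - 176\right) = \left(- \frac{1594}{11}\right) \left(-54\right) = \frac{86076}{11}$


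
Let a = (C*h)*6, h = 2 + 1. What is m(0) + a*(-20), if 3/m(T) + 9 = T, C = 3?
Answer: -3241/3 ≈ -1080.3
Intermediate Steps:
h = 3
m(T) = 3/(-9 + T)
a = 54 (a = (3*3)*6 = 9*6 = 54)
m(0) + a*(-20) = 3/(-9 + 0) + 54*(-20) = 3/(-9) - 1080 = 3*(-⅑) - 1080 = -⅓ - 1080 = -3241/3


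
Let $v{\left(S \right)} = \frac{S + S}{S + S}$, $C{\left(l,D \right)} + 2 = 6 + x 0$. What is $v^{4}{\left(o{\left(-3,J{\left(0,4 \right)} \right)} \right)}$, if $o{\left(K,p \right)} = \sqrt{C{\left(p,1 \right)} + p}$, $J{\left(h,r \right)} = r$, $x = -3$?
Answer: $1$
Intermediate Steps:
$C{\left(l,D \right)} = 4$ ($C{\left(l,D \right)} = -2 + \left(6 - 0\right) = -2 + \left(6 + 0\right) = -2 + 6 = 4$)
$o{\left(K,p \right)} = \sqrt{4 + p}$
$v{\left(S \right)} = 1$ ($v{\left(S \right)} = \frac{2 S}{2 S} = 2 S \frac{1}{2 S} = 1$)
$v^{4}{\left(o{\left(-3,J{\left(0,4 \right)} \right)} \right)} = 1^{4} = 1$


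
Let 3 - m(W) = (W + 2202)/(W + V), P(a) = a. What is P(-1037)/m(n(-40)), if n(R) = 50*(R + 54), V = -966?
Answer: -137921/1850 ≈ -74.552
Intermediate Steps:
n(R) = 2700 + 50*R (n(R) = 50*(54 + R) = 2700 + 50*R)
m(W) = 3 - (2202 + W)/(-966 + W) (m(W) = 3 - (W + 2202)/(W - 966) = 3 - (2202 + W)/(-966 + W))
P(-1037)/m(n(-40)) = -1037*(-966 + (2700 + 50*(-40)))/(2*(-2550 + (2700 + 50*(-40)))) = -1037*(-966 + (2700 - 2000))/(2*(-2550 + (2700 - 2000))) = -1037*(-966 + 700)/(2*(-2550 + 700)) = -1037/(2*(-1850)/(-266)) = -1037/(2*(-1/266)*(-1850)) = -1037/1850/133 = -1037*133/1850 = -137921/1850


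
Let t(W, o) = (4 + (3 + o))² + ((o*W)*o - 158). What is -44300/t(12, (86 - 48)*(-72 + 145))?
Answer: -8860/20014943 ≈ -0.00044267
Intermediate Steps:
t(W, o) = -158 + (7 + o)² + W*o² (t(W, o) = (7 + o)² + ((W*o)*o - 158) = (7 + o)² + (W*o² - 158) = (7 + o)² + (-158 + W*o²) = -158 + (7 + o)² + W*o²)
-44300/t(12, (86 - 48)*(-72 + 145)) = -44300/(-158 + (7 + (86 - 48)*(-72 + 145))² + 12*((86 - 48)*(-72 + 145))²) = -44300/(-158 + (7 + 38*73)² + 12*(38*73)²) = -44300/(-158 + (7 + 2774)² + 12*2774²) = -44300/(-158 + 2781² + 12*7695076) = -44300/(-158 + 7733961 + 92340912) = -44300/100074715 = -44300*1/100074715 = -8860/20014943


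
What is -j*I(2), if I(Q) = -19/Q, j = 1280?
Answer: 12160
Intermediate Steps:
-j*I(2) = -1280*(-19/2) = -1280*(-19*½) = -1280*(-19)/2 = -1*(-12160) = 12160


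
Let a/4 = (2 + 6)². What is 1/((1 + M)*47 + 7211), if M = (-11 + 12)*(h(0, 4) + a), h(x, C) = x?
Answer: 1/19290 ≈ 5.1840e-5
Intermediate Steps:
a = 256 (a = 4*(2 + 6)² = 4*8² = 4*64 = 256)
M = 256 (M = (-11 + 12)*(0 + 256) = 1*256 = 256)
1/((1 + M)*47 + 7211) = 1/((1 + 256)*47 + 7211) = 1/(257*47 + 7211) = 1/(12079 + 7211) = 1/19290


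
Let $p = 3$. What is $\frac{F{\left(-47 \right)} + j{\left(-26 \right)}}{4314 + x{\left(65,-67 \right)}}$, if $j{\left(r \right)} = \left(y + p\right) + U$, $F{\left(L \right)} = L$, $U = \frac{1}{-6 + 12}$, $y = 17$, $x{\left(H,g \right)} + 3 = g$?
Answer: $- \frac{161}{25464} \approx -0.0063227$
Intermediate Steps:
$x{\left(H,g \right)} = -3 + g$
$U = \frac{1}{6} \approx 0.16667$
$j{\left(r \right)} = \frac{121}{6}$ ($j{\left(r \right)} = \left(17 + 3\right) + \frac{1}{6} = 20 + \frac{1}{6} = \frac{121}{6}$)
$\frac{F{\left(-47 \right)} + j{\left(-26 \right)}}{4314 + x{\left(65,-67 \right)}} = \frac{-47 + \frac{121}{6}}{4314 - 70} = - \frac{161}{6 \left(4314 - 70\right)} = - \frac{161}{6 \cdot 4244} = \left(- \frac{161}{6}\right) \frac{1}{4244} = - \frac{161}{25464}$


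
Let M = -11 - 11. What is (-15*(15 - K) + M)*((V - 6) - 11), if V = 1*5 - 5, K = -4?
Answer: 5219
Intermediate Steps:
V = 0 (V = 5 - 5 = 0)
M = -22
(-15*(15 - K) + M)*((V - 6) - 11) = (-15*(15 - 1*(-4)) - 22)*((0 - 6) - 11) = (-15*(15 + 4) - 22)*(-6 - 11) = (-15*19 - 22)*(-17) = (-285 - 22)*(-17) = -307*(-17) = 5219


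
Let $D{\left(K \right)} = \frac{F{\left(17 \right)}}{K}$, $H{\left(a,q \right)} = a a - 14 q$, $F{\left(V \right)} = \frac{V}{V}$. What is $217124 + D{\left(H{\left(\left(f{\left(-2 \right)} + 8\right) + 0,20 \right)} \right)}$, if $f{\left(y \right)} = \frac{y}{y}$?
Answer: $\frac{43207675}{199} \approx 2.1712 \cdot 10^{5}$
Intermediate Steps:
$F{\left(V \right)} = 1$
$f{\left(y \right)} = 1$
$H{\left(a,q \right)} = a^{2} - 14 q$
$D{\left(K \right)} = \frac{1}{K}$ ($D{\left(K \right)} = 1 \frac{1}{K} = \frac{1}{K}$)
$217124 + D{\left(H{\left(\left(f{\left(-2 \right)} + 8\right) + 0,20 \right)} \right)} = 217124 + \frac{1}{\left(\left(1 + 8\right) + 0\right)^{2} - 280} = 217124 + \frac{1}{\left(9 + 0\right)^{2} - 280} = 217124 + \frac{1}{9^{2} - 280} = 217124 + \frac{1}{81 - 280} = 217124 + \frac{1}{-199} = 217124 - \frac{1}{199} = \frac{43207675}{199}$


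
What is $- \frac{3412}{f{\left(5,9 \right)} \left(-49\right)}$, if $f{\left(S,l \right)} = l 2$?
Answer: $\frac{1706}{441} \approx 3.8685$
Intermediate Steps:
$f{\left(S,l \right)} = 2 l$
$- \frac{3412}{f{\left(5,9 \right)} \left(-49\right)} = - \frac{3412}{2 \cdot 9 \left(-49\right)} = - \frac{3412}{18 \left(-49\right)} = - \frac{3412}{-882} = \left(-3412\right) \left(- \frac{1}{882}\right) = \frac{1706}{441}$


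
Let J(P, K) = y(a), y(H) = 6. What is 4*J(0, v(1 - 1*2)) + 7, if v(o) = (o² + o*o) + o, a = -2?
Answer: 31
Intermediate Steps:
v(o) = o + 2*o² (v(o) = (o² + o²) + o = 2*o² + o = o + 2*o²)
J(P, K) = 6
4*J(0, v(1 - 1*2)) + 7 = 4*6 + 7 = 24 + 7 = 31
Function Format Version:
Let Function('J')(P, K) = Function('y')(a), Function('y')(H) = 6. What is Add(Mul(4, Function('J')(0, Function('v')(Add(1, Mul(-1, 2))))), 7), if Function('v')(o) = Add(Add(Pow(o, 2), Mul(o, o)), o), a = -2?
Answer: 31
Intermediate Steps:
Function('v')(o) = Add(o, Mul(2, Pow(o, 2))) (Function('v')(o) = Add(Add(Pow(o, 2), Pow(o, 2)), o) = Add(Mul(2, Pow(o, 2)), o) = Add(o, Mul(2, Pow(o, 2))))
Function('J')(P, K) = 6
Add(Mul(4, Function('J')(0, Function('v')(Add(1, Mul(-1, 2))))), 7) = Add(Mul(4, 6), 7) = Add(24, 7) = 31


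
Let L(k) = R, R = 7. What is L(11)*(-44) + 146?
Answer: -162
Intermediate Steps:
L(k) = 7
L(11)*(-44) + 146 = 7*(-44) + 146 = -308 + 146 = -162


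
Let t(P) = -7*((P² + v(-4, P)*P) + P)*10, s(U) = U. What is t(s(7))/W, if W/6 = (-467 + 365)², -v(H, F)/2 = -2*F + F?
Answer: -2695/15606 ≈ -0.17269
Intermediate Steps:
v(H, F) = 2*F (v(H, F) = -2*(-2*F + F) = -(-2)*F = 2*F)
W = 62424 (W = 6*(-467 + 365)² = 6*(-102)² = 6*10404 = 62424)
t(P) = -210*P² - 70*P (t(P) = -7*((P² + (2*P)*P) + P)*10 = -7*((P² + 2*P²) + P)*10 = -7*(3*P² + P)*10 = -7*(P + 3*P²)*10 = (-21*P² - 7*P)*10 = -210*P² - 70*P)
t(s(7))/W = -70*7*(1 + 3*7)/62424 = -70*7*(1 + 21)*(1/62424) = -70*7*22*(1/62424) = -10780*1/62424 = -2695/15606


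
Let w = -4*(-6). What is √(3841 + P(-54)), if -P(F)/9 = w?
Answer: 5*√145 ≈ 60.208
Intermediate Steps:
w = 24
P(F) = -216 (P(F) = -9*24 = -216)
√(3841 + P(-54)) = √(3841 - 216) = √3625 = 5*√145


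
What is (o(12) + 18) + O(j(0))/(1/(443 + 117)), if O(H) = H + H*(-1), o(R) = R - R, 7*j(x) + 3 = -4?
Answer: 18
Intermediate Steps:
j(x) = -1 (j(x) = -3/7 + (⅐)*(-4) = -3/7 - 4/7 = -1)
o(R) = 0
O(H) = 0 (O(H) = H - H = 0)
(o(12) + 18) + O(j(0))/(1/(443 + 117)) = (0 + 18) + 0/(1/(443 + 117)) = 18 + 0/(1/560) = 18 + 0*560 = 18 + 0 = 18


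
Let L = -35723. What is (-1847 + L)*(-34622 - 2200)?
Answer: 1383402540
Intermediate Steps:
(-1847 + L)*(-34622 - 2200) = (-1847 - 35723)*(-34622 - 2200) = -37570*(-36822) = 1383402540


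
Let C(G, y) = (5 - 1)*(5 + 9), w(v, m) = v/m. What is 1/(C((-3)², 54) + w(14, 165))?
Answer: 165/9254 ≈ 0.017830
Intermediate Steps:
C(G, y) = 56 (C(G, y) = 4*14 = 56)
1/(C((-3)², 54) + w(14, 165)) = 1/(56 + 14/165) = 1/(9254/165) = 165/9254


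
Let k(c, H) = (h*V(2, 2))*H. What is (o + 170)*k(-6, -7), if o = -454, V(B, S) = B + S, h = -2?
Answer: -15904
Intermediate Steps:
k(c, H) = -8*H (k(c, H) = (-2*(2 + 2))*H = (-2*4)*H = -8*H)
(o + 170)*k(-6, -7) = (-454 + 170)*(-8*(-7)) = -284*56 = -15904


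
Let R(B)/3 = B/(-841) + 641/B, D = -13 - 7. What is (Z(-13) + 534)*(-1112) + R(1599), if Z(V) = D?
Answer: -256209088424/448253 ≈ -5.7157e+5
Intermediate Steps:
D = -20
Z(V) = -20
R(B) = 1923/B - 3*B/841 (R(B) = 3*(B/(-841) + 641/B) = 3*(B*(-1/841) + 641/B) = 3*(-B/841 + 641/B) = 3*(641/B - B/841) = 1923/B - 3*B/841)
(Z(-13) + 534)*(-1112) + R(1599) = (-20 + 534)*(-1112) + (1923/1599 - 3/841*1599) = 514*(-1112) + (1923*(1/1599) - 4797/841) = -571568 + (641/533 - 4797/841) = -571568 - 2017720/448253 = -256209088424/448253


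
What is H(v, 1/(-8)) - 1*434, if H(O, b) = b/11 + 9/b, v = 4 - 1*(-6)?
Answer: -44529/88 ≈ -506.01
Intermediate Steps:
v = 10 (v = 4 + 6 = 10)
H(O, b) = 9/b + b/11 (H(O, b) = b*(1/11) + 9/b = b/11 + 9/b = 9/b + b/11)
H(v, 1/(-8)) - 1*434 = (9/(1/(-8)) + (1/11)/(-8)) - 1*434 = (9/(-⅛) + (1/11)*(-⅛)) - 434 = (9*(-8) - 1/88) - 434 = (-72 - 1/88) - 434 = -6337/88 - 434 = -44529/88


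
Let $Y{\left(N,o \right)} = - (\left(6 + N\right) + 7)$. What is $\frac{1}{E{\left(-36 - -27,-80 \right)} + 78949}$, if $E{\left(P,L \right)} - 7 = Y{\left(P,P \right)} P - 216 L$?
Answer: $\frac{1}{96272} \approx 1.0387 \cdot 10^{-5}$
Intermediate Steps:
$Y{\left(N,o \right)} = -13 - N$ ($Y{\left(N,o \right)} = - (13 + N) = -13 - N$)
$E{\left(P,L \right)} = 7 - 216 L + P \left(-13 - P\right)$ ($E{\left(P,L \right)} = 7 - \left(216 L - \left(-13 - P\right) P\right) = 7 - \left(216 L - P \left(-13 - P\right)\right) = 7 - 216 L + P \left(-13 - P\right)$)
$\frac{1}{E{\left(-36 - -27,-80 \right)} + 78949} = \frac{1}{\left(7 - -17280 - \left(-36 - -27\right) \left(13 - 9\right)\right) + 78949} = \frac{1}{\left(7 + 17280 - \left(-36 + 27\right) \left(13 + \left(-36 + 27\right)\right)\right) + 78949} = \frac{1}{\left(7 + 17280 - - 9 \left(13 - 9\right)\right) + 78949} = \frac{1}{\left(7 + 17280 - \left(-9\right) 4\right) + 78949} = \frac{1}{\left(7 + 17280 + 36\right) + 78949} = \frac{1}{17323 + 78949} = \frac{1}{96272}$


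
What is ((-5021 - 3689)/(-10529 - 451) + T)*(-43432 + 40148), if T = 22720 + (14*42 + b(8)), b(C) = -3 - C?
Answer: -42003964234/549 ≈ -7.6510e+7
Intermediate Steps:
T = 23297 (T = 22720 + (14*42 + (-3 - 1*8)) = 22720 + (588 + (-3 - 8)) = 22720 + (588 - 11) = 22720 + 577 = 23297)
((-5021 - 3689)/(-10529 - 451) + T)*(-43432 + 40148) = ((-5021 - 3689)/(-10529 - 451) + 23297)*(-43432 + 40148) = (-8710/(-10980) + 23297)*(-3284) = (-8710*(-1/10980) + 23297)*(-3284) = (871/1098 + 23297)*(-3284) = (25580977/1098)*(-3284) = -42003964234/549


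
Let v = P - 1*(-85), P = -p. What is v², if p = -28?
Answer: 12769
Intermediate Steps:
P = 28 (P = -1*(-28) = 28)
v = 113 (v = 28 - 1*(-85) = 28 + 85 = 113)
v² = 113² = 12769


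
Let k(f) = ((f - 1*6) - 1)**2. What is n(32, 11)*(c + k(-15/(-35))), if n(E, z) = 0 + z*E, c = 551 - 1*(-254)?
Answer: 14629472/49 ≈ 2.9856e+5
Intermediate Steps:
c = 805 (c = 551 + 254 = 805)
n(E, z) = E*z (n(E, z) = 0 + E*z = E*z)
k(f) = (-7 + f)**2 (k(f) = ((f - 6) - 1)**2 = ((-6 + f) - 1)**2 = (-7 + f)**2)
n(32, 11)*(c + k(-15/(-35))) = (32*11)*(805 + (-7 - 15/(-35))**2) = 352*(805 + (-7 - 15*(-1/35))**2) = 352*(805 + (-7 + 3/7)**2) = 352*(805 + (-46/7)**2) = 352*(805 + 2116/49) = 352*(41561/49) = 14629472/49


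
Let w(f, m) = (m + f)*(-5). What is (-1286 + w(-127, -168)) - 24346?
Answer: -24157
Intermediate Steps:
w(f, m) = -5*f - 5*m (w(f, m) = (f + m)*(-5) = -5*f - 5*m)
(-1286 + w(-127, -168)) - 24346 = (-1286 + (-5*(-127) - 5*(-168))) - 24346 = (-1286 + (635 + 840)) - 24346 = (-1286 + 1475) - 24346 = 189 - 24346 = -24157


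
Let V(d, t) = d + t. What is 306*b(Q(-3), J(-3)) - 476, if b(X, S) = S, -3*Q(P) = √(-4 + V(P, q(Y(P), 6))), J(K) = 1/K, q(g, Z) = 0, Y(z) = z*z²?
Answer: -578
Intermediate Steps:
Y(z) = z³
Q(P) = -√(-4 + P)/3 (Q(P) = -√(-4 + (P + 0))/3 = -√(-4 + P)/3)
306*b(Q(-3), J(-3)) - 476 = 306/(-3) - 476 = 306*(-⅓) - 476 = -102 - 476 = -578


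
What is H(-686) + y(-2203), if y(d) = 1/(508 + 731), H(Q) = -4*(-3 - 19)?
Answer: 109033/1239 ≈ 88.001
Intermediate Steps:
H(Q) = 88 (H(Q) = -4*(-22) = 88)
y(d) = 1/1239
H(-686) + y(-2203) = 88 + 1/1239 = 109033/1239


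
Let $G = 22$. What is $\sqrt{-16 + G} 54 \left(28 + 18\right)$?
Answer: $2484 \sqrt{6} \approx 6084.5$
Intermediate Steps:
$\sqrt{-16 + G} 54 \left(28 + 18\right) = \sqrt{-16 + 22} \cdot 54 \left(28 + 18\right) = \sqrt{6} \cdot 54 \cdot 46 = 54 \sqrt{6} \cdot 46 = 2484 \sqrt{6}$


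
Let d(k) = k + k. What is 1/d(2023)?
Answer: 1/4046 ≈ 0.00024716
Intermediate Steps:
d(k) = 2*k
1/d(2023) = 1/(2*2023) = 1/4046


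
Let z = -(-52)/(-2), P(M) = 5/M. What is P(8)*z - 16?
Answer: -129/4 ≈ -32.250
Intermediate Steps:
z = -26 (z = -(-52)*(-1)/2 = -13*2 = -26)
P(8)*z - 16 = (5/8)*(-26) - 16 = -65/4 - 16 = -129/4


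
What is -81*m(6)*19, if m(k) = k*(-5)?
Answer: 46170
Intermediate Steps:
m(k) = -5*k
-81*m(6)*19 = -(-405)*6*19 = -81*(-30)*19 = 2430*19 = 46170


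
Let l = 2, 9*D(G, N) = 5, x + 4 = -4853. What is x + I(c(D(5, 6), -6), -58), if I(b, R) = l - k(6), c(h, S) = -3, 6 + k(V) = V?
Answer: -4855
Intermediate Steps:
x = -4857 (x = -4 - 4853 = -4857)
D(G, N) = 5/9 (D(G, N) = (⅑)*5 = 5/9)
k(V) = -6 + V
I(b, R) = 2 (I(b, R) = 2 - (-6 + 6) = 2 - 1*0 = 2 + 0 = 2)
x + I(c(D(5, 6), -6), -58) = -4857 + 2 = -4855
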